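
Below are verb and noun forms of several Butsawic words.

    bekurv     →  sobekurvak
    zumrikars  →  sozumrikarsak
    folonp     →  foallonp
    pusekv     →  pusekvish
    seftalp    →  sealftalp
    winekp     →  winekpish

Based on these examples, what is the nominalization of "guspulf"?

bekurv and pusekv both end in -v yet inflect differently (sobekurvak, pusekvish), so the final letter is not what conditions the rule; the second-to-last letter is.
"guspulf" has second-to-last letter 'l'. The one such stem in the data (seftalp → sealftalp) inserts -al- after the first vowel (as does folonp), so the same rule applies.
So guspulf → gualspulf.

gualspulf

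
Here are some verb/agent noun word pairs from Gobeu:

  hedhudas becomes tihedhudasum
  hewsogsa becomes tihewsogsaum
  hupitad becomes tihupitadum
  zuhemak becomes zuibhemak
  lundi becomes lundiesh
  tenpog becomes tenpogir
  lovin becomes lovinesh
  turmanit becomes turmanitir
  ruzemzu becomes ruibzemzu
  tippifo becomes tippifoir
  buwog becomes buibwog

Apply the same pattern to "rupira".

"rupira" begins with r-. The one such stem in the data (ruzemzu → ruibzemzu) inserts -ib- after the first vowel (as do buwog, zuhemak), so the same rule applies.
So rupira → ruibpira.

ruibpira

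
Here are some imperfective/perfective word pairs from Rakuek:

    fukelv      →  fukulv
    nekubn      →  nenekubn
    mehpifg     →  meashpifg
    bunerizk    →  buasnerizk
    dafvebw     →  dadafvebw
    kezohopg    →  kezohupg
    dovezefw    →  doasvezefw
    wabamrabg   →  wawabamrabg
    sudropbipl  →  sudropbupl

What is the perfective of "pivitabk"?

pipivitabk

dovezefw and dafvebw both end in -w yet inflect differently (doasvezefw, dadafvebw), so the final letter is not what conditions the rule; the second-to-last letter is.
"pivitabk" has second-to-last letter 'b'. The stems whose second-to-last letter is 'b' (nekubn → nenekubn, dafvebw → dadafvebw, wabamrabg → wawabamrabg) repeat the first consonant+vowel as a prefix.
The other patterns: stems whose second-to-last letter is 'f' or 'z' insert -as- after the first vowel; stems whose second-to-last letter is 'l' or 'p' change the last vowel to 'u'.
So pivitabk → pipivitabk.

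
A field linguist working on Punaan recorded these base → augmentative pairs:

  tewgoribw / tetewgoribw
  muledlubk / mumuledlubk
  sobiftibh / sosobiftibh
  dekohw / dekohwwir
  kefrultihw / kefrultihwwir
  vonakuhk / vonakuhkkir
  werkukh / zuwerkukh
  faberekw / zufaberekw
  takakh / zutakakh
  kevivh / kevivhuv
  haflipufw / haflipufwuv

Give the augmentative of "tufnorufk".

tewgoribw and dekohw both end in -w yet inflect differently (tetewgoribw, dekohwwir), so the final letter is not what conditions the rule; the second-to-last letter is.
"tufnorufk" has second-to-last letter 'f'. The one such stem in the data (haflipufw → haflipufwuv) adds -uv, so the same rule applies.
The other patterns: stems whose second-to-last letter is 'b' repeat the first consonant+vowel as a prefix; stems whose second-to-last letter is 'h' double the final consonant and add -ir; stems whose second-to-last letter is 'k' add the prefix zu-.
So tufnorufk → tufnorufkuv.

tufnorufkuv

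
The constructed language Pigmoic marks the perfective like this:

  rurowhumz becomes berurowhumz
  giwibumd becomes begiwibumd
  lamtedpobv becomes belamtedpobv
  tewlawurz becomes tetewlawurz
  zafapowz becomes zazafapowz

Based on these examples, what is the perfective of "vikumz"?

rurowhumz and tewlawurz both end in -z yet inflect differently (berurowhumz, tetewlawurz), so the final letter is not what conditions the rule; the second-to-last letter is.
"vikumz" has second-to-last letter 'm'. The stems whose second-to-last letter is 'm' (rurowhumz → berurowhumz, giwibumd → begiwibumd) add the prefix be-.
The other pattern: stems whose second-to-last letter is 'r' or 'w' repeat the first consonant+vowel as a prefix.
So vikumz → bevikumz.

bevikumz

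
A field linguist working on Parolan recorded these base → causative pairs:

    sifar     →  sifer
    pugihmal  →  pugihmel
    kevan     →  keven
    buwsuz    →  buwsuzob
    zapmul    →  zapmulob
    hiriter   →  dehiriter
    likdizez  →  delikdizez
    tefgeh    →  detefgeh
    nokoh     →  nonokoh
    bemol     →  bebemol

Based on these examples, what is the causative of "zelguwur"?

pugihmal and zapmul both end in -l yet inflect differently (pugihmel, zapmulob), so the final letter is not what conditions the rule; the last vowel is.
"zelguwur" has last vowel 'u'. The stems whose last vowel is 'u' (buwsuz → buwsuzob, zapmul → zapmulob) add -ob.
The other patterns: stems whose last vowel is 'a' change the last vowel to 'e'; stems whose last vowel is 'e' add the prefix de-; stems whose last vowel is 'o' repeat the first consonant+vowel as a prefix.
So zelguwur → zelguwurob.

zelguwurob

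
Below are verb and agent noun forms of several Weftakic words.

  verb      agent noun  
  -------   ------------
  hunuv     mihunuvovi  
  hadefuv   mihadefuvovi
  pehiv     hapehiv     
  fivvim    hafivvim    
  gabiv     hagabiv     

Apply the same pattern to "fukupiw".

"fukupiw" has last vowel 'i'. The stems whose last vowel is 'i' (pehiv → hapehiv, fivvim → hafivvim, gabiv → hagabiv) add the prefix ha-.
So fukupiw → hafukupiw.

hafukupiw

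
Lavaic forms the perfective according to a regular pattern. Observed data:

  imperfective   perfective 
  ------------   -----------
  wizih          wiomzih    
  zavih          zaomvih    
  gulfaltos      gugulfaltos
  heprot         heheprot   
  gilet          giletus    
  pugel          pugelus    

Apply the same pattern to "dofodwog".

dodofodwog

heprot and gilet both end in -t yet inflect differently (heheprot, giletus), so the final letter is not what conditions the rule; the last vowel is.
"dofodwog" has last vowel 'o'. The stems whose last vowel is 'o' (gulfaltos → gugulfaltos, heprot → heheprot) repeat the first consonant+vowel as a prefix.
The other patterns: stems whose last vowel is 'i' insert -om- after the first vowel; stems whose last vowel is 'e' add -us.
So dofodwog → dodofodwog.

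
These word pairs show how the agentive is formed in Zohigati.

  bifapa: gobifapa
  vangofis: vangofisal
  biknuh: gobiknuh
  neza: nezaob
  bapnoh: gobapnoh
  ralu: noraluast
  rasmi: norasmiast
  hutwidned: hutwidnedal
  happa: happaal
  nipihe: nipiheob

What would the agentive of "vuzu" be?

happa and bifapa both end in -a yet inflect differently (happaal, gobifapa), so the final letter is not what conditions the rule; the first letter is.
"vuzu" begins with v-. The one such stem in the data (vangofis → vangofisal) adds -al, so the same rule applies.
So vuzu → vuzual.

vuzual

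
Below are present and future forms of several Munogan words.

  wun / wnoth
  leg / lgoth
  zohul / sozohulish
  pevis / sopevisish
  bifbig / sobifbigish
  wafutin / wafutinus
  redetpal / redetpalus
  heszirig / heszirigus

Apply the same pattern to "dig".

dgoth

"dig" has 1 vowel. The stems with 1 vowel (wun → wnoth, leg → lgoth) delete the last vowel and add -oth.
The other patterns: stems with 2 vowels add so- … -ish around the stem; stems with 3 vowels add -us.
So dig → dgoth.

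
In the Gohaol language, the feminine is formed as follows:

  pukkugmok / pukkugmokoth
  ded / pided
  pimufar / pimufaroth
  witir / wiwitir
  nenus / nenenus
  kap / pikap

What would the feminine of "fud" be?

witir and pimufar both end in -r yet inflect differently (wiwitir, pimufaroth), so the final letter is not what conditions the rule; the number of vowels is.
"fud" has 1 vowel. The stems with 1 vowel (ded → pided, kap → pikap) add the prefix pi-.
The other patterns: stems with 2 vowels repeat the first consonant+vowel as a prefix; stems with 3 vowels add -oth.
So fud → pifud.

pifud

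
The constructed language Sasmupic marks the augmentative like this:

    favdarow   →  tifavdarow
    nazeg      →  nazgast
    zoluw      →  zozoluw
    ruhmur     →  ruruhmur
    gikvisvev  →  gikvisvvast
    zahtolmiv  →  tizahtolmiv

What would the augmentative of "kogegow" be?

favdarow and zoluw both end in -w yet inflect differently (tifavdarow, zozoluw), so the final letter is not what conditions the rule; the last vowel is.
"kogegow" has last vowel 'o'. The one such stem in the data (favdarow → tifavdarow) adds the prefix ti-, so the same rule applies.
So kogegow → tikogegow.

tikogegow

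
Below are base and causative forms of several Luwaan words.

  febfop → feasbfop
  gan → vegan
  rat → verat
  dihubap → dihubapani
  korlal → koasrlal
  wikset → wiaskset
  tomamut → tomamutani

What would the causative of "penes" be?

peasnes

"penes" has 2 vowels. The stems with 2 vowels (wikset → wiaskset, febfop → feasbfop, korlal → koasrlal) insert -as- after the first vowel.
So penes → peasnes.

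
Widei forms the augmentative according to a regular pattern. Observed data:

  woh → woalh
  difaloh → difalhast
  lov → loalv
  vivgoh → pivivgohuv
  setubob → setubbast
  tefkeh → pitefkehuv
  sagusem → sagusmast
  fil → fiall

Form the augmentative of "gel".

geall

woh and vivgoh both end in -h yet inflect differently (woalh, pivivgohuv), so the final letter is not what conditions the rule; the number of vowels is.
"gel" has 1 vowel. The stems with 1 vowel (lov → loalv, fil → fiall, woh → woalh) insert -al- after the first vowel.
So gel → geall.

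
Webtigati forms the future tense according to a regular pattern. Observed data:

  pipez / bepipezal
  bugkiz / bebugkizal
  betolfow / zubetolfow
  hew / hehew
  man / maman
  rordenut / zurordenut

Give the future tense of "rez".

"rez" has 1 vowel. The stems with 1 vowel (man → maman, hew → hehew) repeat the first consonant+vowel as a prefix.
So rez → rerez.

rerez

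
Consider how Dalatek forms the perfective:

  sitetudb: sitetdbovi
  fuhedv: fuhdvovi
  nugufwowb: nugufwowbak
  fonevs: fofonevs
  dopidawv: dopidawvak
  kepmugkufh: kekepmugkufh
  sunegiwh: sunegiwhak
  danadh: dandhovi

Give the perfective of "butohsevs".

"butohsevs" has second-to-last letter 'v'. The one such stem in the data (fonevs → fofonevs) repeats the first consonant+vowel as a prefix (as does kepmugkufh), so the same rule applies.
The other patterns: stems whose second-to-last letter is 'w' add -ak; stems whose second-to-last letter is 'd' delete the last vowel and add -ovi.
So butohsevs → bubutohsevs.

bubutohsevs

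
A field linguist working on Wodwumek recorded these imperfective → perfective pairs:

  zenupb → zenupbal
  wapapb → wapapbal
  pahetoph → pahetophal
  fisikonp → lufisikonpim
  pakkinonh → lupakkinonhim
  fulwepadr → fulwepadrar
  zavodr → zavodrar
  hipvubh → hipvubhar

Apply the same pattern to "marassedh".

marassedhar

pahetoph and pakkinonh both end in -h yet inflect differently (pahetophal, lupakkinonhim), so the final letter is not what conditions the rule; the second-to-last letter is.
"marassedh" has second-to-last letter 'd'. The stems whose second-to-last letter is 'd' (fulwepadr → fulwepadrar, zavodr → zavodrar) add -ar.
So marassedh → marassedhar.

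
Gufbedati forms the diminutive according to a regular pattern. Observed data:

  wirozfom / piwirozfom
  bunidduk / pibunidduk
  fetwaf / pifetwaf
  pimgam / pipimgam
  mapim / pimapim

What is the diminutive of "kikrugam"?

Every pair shown (wirozfom → piwirozfom, bunidduk → pibunidduk, fetwaf → pifetwaf, …) follows the same rule: add the prefix pi-.
So kikrugam → pikikrugam.

pikikrugam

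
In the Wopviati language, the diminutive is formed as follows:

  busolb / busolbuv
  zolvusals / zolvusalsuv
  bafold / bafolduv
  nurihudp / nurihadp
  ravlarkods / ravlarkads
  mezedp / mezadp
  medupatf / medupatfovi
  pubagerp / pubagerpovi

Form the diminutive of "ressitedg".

ressitadg

"ressitedg" has second-to-last letter 'd'. The stems whose second-to-last letter is 'd' (nurihudp → nurihadp, ravlarkods → ravlarkads, mezedp → mezadp) change the last vowel to 'a'.
The other patterns: stems whose second-to-last letter is 'l' add -uv; stems whose second-to-last letter is 'r' or 't' add -ovi.
So ressitedg → ressitadg.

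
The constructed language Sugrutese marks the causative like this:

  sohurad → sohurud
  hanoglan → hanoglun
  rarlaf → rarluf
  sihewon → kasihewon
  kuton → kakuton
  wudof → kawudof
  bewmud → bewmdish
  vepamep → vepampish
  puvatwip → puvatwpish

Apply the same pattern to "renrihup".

renrihpish

hanoglan and sihewon both end in -n yet inflect differently (hanoglun, kasihewon), so the final letter is not what conditions the rule; the last vowel is.
"renrihup" has last vowel 'u'. The one such stem in the data (bewmud → bewmdish) deletes the last vowel and adds -ish (as do vepamep, puvatwip), so the same rule applies.
So renrihup → renrihpish.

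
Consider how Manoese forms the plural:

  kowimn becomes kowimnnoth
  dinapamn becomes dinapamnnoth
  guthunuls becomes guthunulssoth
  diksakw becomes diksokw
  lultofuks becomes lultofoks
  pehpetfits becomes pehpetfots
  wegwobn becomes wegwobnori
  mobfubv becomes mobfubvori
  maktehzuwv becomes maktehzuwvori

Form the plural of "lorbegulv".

guthunuls and lultofuks both end in -s yet inflect differently (guthunulssoth, lultofoks), so the final letter is not what conditions the rule; the second-to-last letter is.
"lorbegulv" has second-to-last letter 'l'. The one such stem in the data (guthunuls → guthunulssoth) doubles the final consonant and adds -oth (as do kowimn, dinapamn), so the same rule applies.
So lorbegulv → lorbegulvvoth.

lorbegulvvoth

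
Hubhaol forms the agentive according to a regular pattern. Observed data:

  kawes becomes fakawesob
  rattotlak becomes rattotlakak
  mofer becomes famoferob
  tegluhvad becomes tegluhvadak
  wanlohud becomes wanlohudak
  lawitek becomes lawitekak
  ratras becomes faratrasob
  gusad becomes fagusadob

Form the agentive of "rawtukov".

"rawtukov" has 3 vowels. The stems with 3 vowels (wanlohud → wanlohudak, tegluhvad → tegluhvadak, rattotlak → rattotlakak) add -ak.
So rawtukov → rawtukovak.

rawtukovak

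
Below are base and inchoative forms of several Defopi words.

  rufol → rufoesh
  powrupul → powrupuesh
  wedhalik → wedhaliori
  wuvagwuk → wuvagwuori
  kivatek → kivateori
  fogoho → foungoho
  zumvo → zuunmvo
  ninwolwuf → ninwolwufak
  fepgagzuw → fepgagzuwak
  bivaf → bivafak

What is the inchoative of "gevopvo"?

powrupul and wuvagwuk both have last vowel 'u' yet inflect differently (powrupuesh, wuvagwuori), so the last vowel is not what conditions the rule; the final letter is.
"gevopvo" ends in -o. The stems ending in -o (fogoho → foungoho, zumvo → zuunmvo) insert -un- after the first vowel.
The other patterns: stems ending in -l drop the final letter and add -esh; stems ending in -k drop the final letter and add -ori; stems ending in -f or -w add -ak.
So gevopvo → geunvopvo.

geunvopvo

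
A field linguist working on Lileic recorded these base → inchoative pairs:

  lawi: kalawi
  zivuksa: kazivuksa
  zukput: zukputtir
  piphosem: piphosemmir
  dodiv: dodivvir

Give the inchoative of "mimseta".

kamimseta

lawi and dodiv both have last vowel 'i' yet inflect differently (kalawi, dodivvir), so the last vowel is not what conditions the rule; whether the stem ends in a vowel or a consonant is.
"mimseta" ends in a vowel. The stems ending in a vowel (lawi → kalawi, zivuksa → kazivuksa) add the prefix ka-.
So mimseta → kamimseta.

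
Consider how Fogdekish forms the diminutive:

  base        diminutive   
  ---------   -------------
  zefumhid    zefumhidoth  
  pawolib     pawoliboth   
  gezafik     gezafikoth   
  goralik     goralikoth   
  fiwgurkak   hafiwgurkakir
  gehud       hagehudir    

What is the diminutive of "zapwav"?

gezafik and fiwgurkak both end in -k yet inflect differently (gezafikoth, hafiwgurkakir), so the final letter is not what conditions the rule; the last vowel is.
"zapwav" has last vowel 'a'. The one such stem in the data (fiwgurkak → hafiwgurkakir) adds ha- … -ir around the stem, so the same rule applies.
The other pattern: stems whose last vowel is 'i' add -oth.
So zapwav → hazapwavir.

hazapwavir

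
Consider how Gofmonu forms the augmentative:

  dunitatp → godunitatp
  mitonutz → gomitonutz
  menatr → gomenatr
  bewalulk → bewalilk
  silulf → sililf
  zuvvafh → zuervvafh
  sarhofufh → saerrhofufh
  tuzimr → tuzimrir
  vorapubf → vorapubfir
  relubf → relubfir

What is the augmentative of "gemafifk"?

menatr and tuzimr both end in -r yet inflect differently (gomenatr, tuzimrir), so the final letter is not what conditions the rule; the second-to-last letter is.
"gemafifk" has second-to-last letter 'f'. The stems whose second-to-last letter is 'f' (zuvvafh → zuervvafh, sarhofufh → saerrhofufh) insert -er- after the first vowel.
The other patterns: stems whose second-to-last letter is 't' add the prefix go-; stems whose second-to-last letter is 'l' change the last vowel to 'i'; stems whose second-to-last letter is 'b' or 'm' add -ir.
So gemafifk → geermafifk.

geermafifk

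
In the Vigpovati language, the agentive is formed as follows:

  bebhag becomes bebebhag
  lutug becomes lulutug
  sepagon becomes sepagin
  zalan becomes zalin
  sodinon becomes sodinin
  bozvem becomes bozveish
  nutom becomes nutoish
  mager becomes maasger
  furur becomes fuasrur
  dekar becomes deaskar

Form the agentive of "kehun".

"kehun" ends in -n. The stems ending in -n (sepagon → sepagin, zalan → zalin, sodinon → sodinin) change the last vowel to 'i'.
The other patterns: stems ending in -g repeat the first consonant+vowel as a prefix; stems ending in -m drop the final letter and add -ish; stems ending in -r insert -as- after the first vowel.
So kehun → kehin.

kehin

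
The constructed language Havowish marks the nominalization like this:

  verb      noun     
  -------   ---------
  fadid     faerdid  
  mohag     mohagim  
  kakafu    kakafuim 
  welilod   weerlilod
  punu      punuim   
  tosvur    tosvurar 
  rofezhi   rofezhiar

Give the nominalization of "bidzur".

bidzurar

"bidzur" ends in -r. The one such stem in the data (tosvur → tosvurar) adds -ar, so the same rule applies.
So bidzur → bidzurar.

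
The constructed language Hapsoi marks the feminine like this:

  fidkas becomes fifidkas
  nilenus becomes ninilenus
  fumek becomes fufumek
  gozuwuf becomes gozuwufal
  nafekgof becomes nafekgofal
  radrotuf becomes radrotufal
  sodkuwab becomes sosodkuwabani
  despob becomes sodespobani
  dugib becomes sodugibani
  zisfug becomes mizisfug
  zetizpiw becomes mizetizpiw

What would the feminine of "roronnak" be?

rororonnak

nilenus and gozuwuf both have last vowel 'u' yet inflect differently (ninilenus, gozuwufal), so the last vowel is not what conditions the rule; the final letter is.
"roronnak" ends in -k. The one such stem in the data (fumek → fufumek) repeats the first consonant+vowel as a prefix (as do fidkas, nilenus), so the same rule applies.
The other patterns: stems ending in -f add -al; stems ending in -b add so- … -ani around the stem; stems ending in -g or -w add the prefix mi-.
So roronnak → rororonnak.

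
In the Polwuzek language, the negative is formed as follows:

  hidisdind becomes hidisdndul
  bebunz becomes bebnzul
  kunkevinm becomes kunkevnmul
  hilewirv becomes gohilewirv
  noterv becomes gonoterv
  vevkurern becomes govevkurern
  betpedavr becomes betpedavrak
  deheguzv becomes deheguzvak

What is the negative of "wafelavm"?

wafelavmak

hilewirv and deheguzv both end in -v yet inflect differently (gohilewirv, deheguzvak), so the final letter is not what conditions the rule; the second-to-last letter is.
"wafelavm" has second-to-last letter 'v'. The one such stem in the data (betpedavr → betpedavrak) adds -ak, so the same rule applies.
So wafelavm → wafelavmak.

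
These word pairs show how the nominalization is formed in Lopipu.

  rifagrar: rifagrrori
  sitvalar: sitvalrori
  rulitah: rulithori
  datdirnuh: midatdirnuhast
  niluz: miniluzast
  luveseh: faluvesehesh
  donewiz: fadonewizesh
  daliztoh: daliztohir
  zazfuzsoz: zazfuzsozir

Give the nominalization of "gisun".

migisunast

rulitah and datdirnuh both end in -h yet inflect differently (rulithori, midatdirnuhast), so the final letter is not what conditions the rule; the last vowel is.
"gisun" has last vowel 'u'. The stems whose last vowel is 'u' (datdirnuh → midatdirnuhast, niluz → miniluzast) add mi- … -ast around the stem.
The other patterns: stems whose last vowel is 'a' delete the last vowel and add -ori; stems whose last vowel is 'e' or 'i' add fa- … -esh around the stem; stems whose last vowel is 'o' add -ir.
So gisun → migisunast.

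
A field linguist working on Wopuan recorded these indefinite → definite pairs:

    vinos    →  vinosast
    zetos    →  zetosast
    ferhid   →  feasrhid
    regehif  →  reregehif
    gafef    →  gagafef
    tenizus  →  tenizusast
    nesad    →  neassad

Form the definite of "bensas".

bensasast

regehif and ferhid both have last vowel 'i' yet inflect differently (reregehif, feasrhid), so the last vowel is not what conditions the rule; the final letter is.
"bensas" ends in -s. The stems ending in -s (zetos → zetosast, vinos → vinosast, tenizus → tenizusast) add -ast.
So bensas → bensasast.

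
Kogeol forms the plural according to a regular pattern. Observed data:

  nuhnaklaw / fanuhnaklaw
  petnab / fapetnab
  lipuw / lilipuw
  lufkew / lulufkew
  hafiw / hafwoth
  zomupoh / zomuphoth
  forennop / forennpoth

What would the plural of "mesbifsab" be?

nuhnaklaw and lipuw both end in -w yet inflect differently (fanuhnaklaw, lilipuw), so the final letter is not what conditions the rule; the last vowel is.
"mesbifsab" has last vowel 'a'. The stems whose last vowel is 'a' (nuhnaklaw → fanuhnaklaw, petnab → fapetnab) add the prefix fa-.
The other patterns: stems whose last vowel is 'e' or 'u' repeat the first consonant+vowel as a prefix; stems whose last vowel is 'i' or 'o' delete the last vowel and add -oth.
So mesbifsab → famesbifsab.

famesbifsab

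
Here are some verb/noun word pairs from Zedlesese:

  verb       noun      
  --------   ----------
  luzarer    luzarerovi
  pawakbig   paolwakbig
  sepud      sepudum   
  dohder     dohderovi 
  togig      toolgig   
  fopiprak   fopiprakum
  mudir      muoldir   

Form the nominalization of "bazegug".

bazegugum

"bazegug" has last vowel 'u'. The one such stem in the data (sepud → sepudum) adds -um, so the same rule applies.
So bazegug → bazegugum.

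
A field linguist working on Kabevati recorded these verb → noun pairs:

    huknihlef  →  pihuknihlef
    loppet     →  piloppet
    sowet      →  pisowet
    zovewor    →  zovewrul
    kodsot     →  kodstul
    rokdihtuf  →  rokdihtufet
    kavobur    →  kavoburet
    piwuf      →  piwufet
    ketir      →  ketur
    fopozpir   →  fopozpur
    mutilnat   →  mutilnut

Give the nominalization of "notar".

loppet and kodsot both end in -t yet inflect differently (piloppet, kodstul), so the final letter is not what conditions the rule; the last vowel is.
"notar" has last vowel 'a'. The one such stem in the data (mutilnat → mutilnut) changes the last vowel to 'u' (as do ketir, fopozpir), so the same rule applies.
The other patterns: stems whose last vowel is 'e' add the prefix pi-; stems whose last vowel is 'o' delete the last vowel and add -ul; stems whose last vowel is 'u' add -et.
So notar → notur.

notur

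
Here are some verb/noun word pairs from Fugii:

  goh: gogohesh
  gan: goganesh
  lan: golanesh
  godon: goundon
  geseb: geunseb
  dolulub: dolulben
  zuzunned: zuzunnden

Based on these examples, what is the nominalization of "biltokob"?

biltokben

"biltokob" has 3 vowels. The stems with 3 vowels (dolulub → dolulben, zuzunned → zuzunnden) delete the last vowel and add -en.
So biltokob → biltokben.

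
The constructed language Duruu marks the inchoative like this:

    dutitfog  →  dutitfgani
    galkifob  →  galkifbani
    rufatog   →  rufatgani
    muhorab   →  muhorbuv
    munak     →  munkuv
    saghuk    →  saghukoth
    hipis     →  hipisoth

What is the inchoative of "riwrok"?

"riwrok" has last vowel 'o'. The stems whose last vowel is 'o' (dutitfog → dutitfgani, galkifob → galkifbani, rufatog → rufatgani) delete the last vowel and add -ani.
So riwrok → riwrkani.

riwrkani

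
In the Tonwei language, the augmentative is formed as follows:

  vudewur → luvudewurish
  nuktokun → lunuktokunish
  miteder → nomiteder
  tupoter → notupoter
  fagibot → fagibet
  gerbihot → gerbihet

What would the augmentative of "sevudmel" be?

"sevudmel" has last vowel 'e'. The stems whose last vowel is 'e' (miteder → nomiteder, tupoter → notupoter) add the prefix no-.
So sevudmel → nosevudmel.

nosevudmel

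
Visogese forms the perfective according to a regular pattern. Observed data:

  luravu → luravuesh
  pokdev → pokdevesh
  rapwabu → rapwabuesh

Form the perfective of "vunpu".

vunpuesh

Every pair shown (luravu → luravuesh, pokdev → pokdevesh, rapwabu → rapwabuesh) follows the same rule: add -esh.
So vunpu → vunpuesh.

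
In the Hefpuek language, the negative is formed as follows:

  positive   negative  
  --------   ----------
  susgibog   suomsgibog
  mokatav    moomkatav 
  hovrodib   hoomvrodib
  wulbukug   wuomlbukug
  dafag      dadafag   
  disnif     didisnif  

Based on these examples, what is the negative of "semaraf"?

seommaraf

"semaraf" has 3 vowels. The stems with 3 vowels (susgibog → suomsgibog, mokatav → moomkatav, hovrodib → hoomvrodib) insert -om- after the first vowel.
So semaraf → seommaraf.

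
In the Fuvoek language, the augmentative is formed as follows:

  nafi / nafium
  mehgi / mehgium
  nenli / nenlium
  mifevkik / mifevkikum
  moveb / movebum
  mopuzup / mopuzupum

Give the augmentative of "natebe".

Every pair shown (nafi → nafium, mehgi → mehgium, nenli → nenlium, …) follows the same rule: add -um.
So natebe → natebeum.

natebeum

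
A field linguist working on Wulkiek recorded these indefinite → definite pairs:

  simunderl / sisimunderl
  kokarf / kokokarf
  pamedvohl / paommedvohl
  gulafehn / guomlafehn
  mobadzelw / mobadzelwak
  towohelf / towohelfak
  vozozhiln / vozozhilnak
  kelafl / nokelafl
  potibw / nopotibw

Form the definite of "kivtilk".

kivtilkak

simunderl and pamedvohl both end in -l yet inflect differently (sisimunderl, paommedvohl), so the final letter is not what conditions the rule; the second-to-last letter is.
"kivtilk" has second-to-last letter 'l'. The stems whose second-to-last letter is 'l' (mobadzelw → mobadzelwak, towohelf → towohelfak, vozozhiln → vozozhilnak) add -ak.
The other patterns: stems whose second-to-last letter is 'r' repeat the first consonant+vowel as a prefix; stems whose second-to-last letter is 'h' insert -om- after the first vowel; stems whose second-to-last letter is 'b' or 'f' add the prefix no-.
So kivtilk → kivtilkak.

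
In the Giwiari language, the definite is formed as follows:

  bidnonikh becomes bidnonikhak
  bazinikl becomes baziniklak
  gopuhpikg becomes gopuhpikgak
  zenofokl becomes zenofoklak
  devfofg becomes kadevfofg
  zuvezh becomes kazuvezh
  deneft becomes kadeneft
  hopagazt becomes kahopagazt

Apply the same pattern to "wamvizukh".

wamvizukhak

"wamvizukh" has second-to-last letter 'k'. The stems whose second-to-last letter is 'k' (bidnonikh → bidnonikhak, bazinikl → baziniklak, gopuhpikg → gopuhpikgak) add -ak.
The other pattern: stems whose second-to-last letter is 'f' or 'z' add the prefix ka-.
So wamvizukh → wamvizukhak.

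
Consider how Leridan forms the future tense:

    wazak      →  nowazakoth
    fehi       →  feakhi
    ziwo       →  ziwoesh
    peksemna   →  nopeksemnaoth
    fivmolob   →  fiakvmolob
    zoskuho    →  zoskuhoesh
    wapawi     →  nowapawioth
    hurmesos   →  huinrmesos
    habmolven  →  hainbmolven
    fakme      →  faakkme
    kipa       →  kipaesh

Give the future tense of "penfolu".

nopenfoluoth

fehi and wapawi both end in -i yet inflect differently (feakhi, nowapawioth), so the final letter is not what conditions the rule; the first letter is.
"penfolu" begins with p-. The one such stem in the data (peksemna → nopeksemnaoth) adds no- … -oth around the stem, so the same rule applies.
So penfolu → nopenfoluoth.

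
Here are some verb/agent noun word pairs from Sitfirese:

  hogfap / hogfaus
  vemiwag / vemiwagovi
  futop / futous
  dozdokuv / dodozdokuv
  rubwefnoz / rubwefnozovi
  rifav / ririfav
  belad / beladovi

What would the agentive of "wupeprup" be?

wupepruus

rifav and hogfap both have last vowel 'a' yet inflect differently (ririfav, hogfaus), so the last vowel is not what conditions the rule; the final letter is.
"wupeprup" ends in -p. The stems ending in -p (hogfap → hogfaus, futop → futous) drop the final letter and add -us.
So wupeprup → wupepruus.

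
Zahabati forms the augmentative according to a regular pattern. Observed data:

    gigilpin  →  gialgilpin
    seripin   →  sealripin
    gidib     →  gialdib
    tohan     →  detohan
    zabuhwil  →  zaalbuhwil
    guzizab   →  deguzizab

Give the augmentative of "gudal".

tohan and seripin both end in -n yet inflect differently (detohan, sealripin), so the final letter is not what conditions the rule; the last vowel is.
"gudal" has last vowel 'a'. The stems whose last vowel is 'a' (tohan → detohan, guzizab → deguzizab) add the prefix de-.
The other pattern: stems whose last vowel is 'i' insert -al- after the first vowel.
So gudal → degudal.

degudal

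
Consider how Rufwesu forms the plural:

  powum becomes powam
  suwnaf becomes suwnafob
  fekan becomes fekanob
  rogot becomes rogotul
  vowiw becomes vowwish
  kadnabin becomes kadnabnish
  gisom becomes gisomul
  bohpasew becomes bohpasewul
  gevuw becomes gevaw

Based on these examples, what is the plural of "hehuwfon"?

gevuw and bohpasew both end in -w yet inflect differently (gevaw, bohpasewul), so the final letter is not what conditions the rule; the last vowel is.
"hehuwfon" has last vowel 'o'. The stems whose last vowel is 'o' (rogot → rogotul, gisom → gisomul) add -ul.
The other patterns: stems whose last vowel is 'u' change the last vowel to 'a'; stems whose last vowel is 'a' add -ob; stems whose last vowel is 'i' delete the last vowel and add -ish.
So hehuwfon → hehuwfonul.

hehuwfonul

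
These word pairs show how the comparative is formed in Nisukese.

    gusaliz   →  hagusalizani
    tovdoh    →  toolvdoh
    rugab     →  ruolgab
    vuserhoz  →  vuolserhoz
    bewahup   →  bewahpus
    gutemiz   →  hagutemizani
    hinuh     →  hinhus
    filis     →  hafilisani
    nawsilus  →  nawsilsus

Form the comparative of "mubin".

nawsilus and filis both end in -s yet inflect differently (nawsilsus, hafilisani), so the final letter is not what conditions the rule; the last vowel is.
"mubin" has last vowel 'i'. The stems whose last vowel is 'i' (gusaliz → hagusalizani, gutemiz → hagutemizani, filis → hafilisani) add ha- … -ani around the stem.
The other patterns: stems whose last vowel is 'u' delete the last vowel and add -us; stems whose last vowel is 'a' or 'o' insert -ol- after the first vowel.
So mubin → hamubinani.

hamubinani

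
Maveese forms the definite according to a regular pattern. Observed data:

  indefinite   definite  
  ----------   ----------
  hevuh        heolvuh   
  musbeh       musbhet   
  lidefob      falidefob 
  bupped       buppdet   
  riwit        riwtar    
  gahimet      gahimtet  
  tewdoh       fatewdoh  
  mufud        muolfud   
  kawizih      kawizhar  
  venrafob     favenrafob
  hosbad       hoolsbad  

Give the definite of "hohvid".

hohvdar

"hohvid" has last vowel 'i'. The stems whose last vowel is 'i' (riwit → riwtar, kawizih → kawizhar) delete the last vowel and add -ar.
The other patterns: stems whose last vowel is 'a' or 'u' insert -ol- after the first vowel; stems whose last vowel is 'o' add the prefix fa-; stems whose last vowel is 'e' delete the last vowel and add -et.
So hohvid → hohvdar.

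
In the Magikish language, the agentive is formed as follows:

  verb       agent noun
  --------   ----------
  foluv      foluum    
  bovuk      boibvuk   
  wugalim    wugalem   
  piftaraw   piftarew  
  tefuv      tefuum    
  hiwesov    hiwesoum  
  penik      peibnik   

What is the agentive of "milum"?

tefuv and bovuk both have last vowel 'u' yet inflect differently (tefuum, boibvuk), so the last vowel is not what conditions the rule; the final letter is.
"milum" ends in -m. The one such stem in the data (wugalim → wugalem) changes the last vowel to 'e' (as does piftaraw), so the same rule applies.
So milum → milem.

milem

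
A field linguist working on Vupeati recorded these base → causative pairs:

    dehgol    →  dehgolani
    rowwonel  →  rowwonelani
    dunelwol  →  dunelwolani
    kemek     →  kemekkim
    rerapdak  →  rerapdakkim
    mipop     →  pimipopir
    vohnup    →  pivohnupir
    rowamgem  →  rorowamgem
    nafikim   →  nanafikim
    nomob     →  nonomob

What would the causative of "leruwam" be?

rowwonel and kemek both have last vowel 'e' yet inflect differently (rowwonelani, kemekkim), so the last vowel is not what conditions the rule; the final letter is.
"leruwam" ends in -m. The stems ending in -m (rowamgem → rorowamgem, nafikim → nanafikim) repeat the first consonant+vowel as a prefix.
The other patterns: stems ending in -l add -ani; stems ending in -k double the final consonant and add -im; stems ending in -p add pi- … -ir around the stem.
So leruwam → leleruwam.

leleruwam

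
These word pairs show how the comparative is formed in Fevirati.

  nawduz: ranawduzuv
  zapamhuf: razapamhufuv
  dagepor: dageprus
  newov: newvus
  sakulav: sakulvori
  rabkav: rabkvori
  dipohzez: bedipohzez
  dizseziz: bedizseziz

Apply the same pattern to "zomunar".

"zomunar" has last vowel 'a'. The stems whose last vowel is 'a' (sakulav → sakulvori, rabkav → rabkvori) delete the last vowel and add -ori.
So zomunar → zomunrori.

zomunrori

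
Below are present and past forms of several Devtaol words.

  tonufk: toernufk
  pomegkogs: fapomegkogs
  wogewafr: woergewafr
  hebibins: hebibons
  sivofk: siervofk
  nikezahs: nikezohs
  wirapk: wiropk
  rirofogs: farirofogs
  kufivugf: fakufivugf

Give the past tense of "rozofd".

roerzofd

pomegkogs and hebibins both end in -s yet inflect differently (fapomegkogs, hebibons), so the final letter is not what conditions the rule; the second-to-last letter is.
"rozofd" has second-to-last letter 'f'. The stems whose second-to-last letter is 'f' (tonufk → toernufk, wogewafr → woergewafr, sivofk → siervofk) insert -er- after the first vowel.
So rozofd → roerzofd.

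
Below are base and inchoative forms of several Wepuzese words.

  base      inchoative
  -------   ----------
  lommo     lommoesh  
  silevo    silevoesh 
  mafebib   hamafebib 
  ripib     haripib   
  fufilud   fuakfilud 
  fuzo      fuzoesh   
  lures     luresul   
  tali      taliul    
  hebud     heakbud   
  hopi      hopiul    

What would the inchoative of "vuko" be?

vukoesh

mafebib and tali both have last vowel 'i' yet inflect differently (hamafebib, taliul), so the last vowel is not what conditions the rule; the final letter is.
"vuko" ends in -o. The stems ending in -o (silevo → silevoesh, lommo → lommoesh, fuzo → fuzoesh) add -esh.
The other patterns: stems ending in -d insert -ak- after the first vowel; stems ending in -b add the prefix ha-; stems ending in -i or -s add -ul.
So vuko → vukoesh.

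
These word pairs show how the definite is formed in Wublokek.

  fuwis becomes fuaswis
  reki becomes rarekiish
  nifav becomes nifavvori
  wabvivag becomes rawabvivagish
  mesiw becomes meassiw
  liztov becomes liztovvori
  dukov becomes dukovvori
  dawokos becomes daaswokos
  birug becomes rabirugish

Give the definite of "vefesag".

dawokos and liztov both have last vowel 'o' yet inflect differently (daaswokos, liztovvori), so the last vowel is not what conditions the rule; the final letter is.
"vefesag" ends in -g. The stems ending in -g (wabvivag → rawabvivagish, birug → rabirugish) add ra- … -ish around the stem.
The other patterns: stems ending in -s or -w insert -as- after the first vowel; stems ending in -v double the final consonant and add -ori.
So vefesag → ravefesagish.

ravefesagish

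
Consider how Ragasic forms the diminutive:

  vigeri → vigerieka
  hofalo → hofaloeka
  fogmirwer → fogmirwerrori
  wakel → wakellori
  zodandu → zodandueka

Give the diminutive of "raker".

vigeri and fogmirwer both have 3 vowels yet inflect differently (vigerieka, fogmirwerrori), so the number of vowels is not what conditions the rule; whether the stem ends in a vowel or a consonant is.
"raker" ends in a consonant. The stems ending in a consonant (wakel → wakellori, fogmirwer → fogmirwerrori) double the final consonant and add -ori.
The other pattern: stems ending in a vowel add -eka.
So raker → rakerrori.

rakerrori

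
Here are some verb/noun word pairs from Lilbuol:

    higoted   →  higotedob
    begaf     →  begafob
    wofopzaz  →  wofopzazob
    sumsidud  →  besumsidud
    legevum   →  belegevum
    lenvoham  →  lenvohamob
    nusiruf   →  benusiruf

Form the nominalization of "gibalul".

"gibalul" has last vowel 'u'. The stems whose last vowel is 'u' (nusiruf → benusiruf, sumsidud → besumsidud, legevum → belegevum) add the prefix be-.
So gibalul → begibalul.

begibalul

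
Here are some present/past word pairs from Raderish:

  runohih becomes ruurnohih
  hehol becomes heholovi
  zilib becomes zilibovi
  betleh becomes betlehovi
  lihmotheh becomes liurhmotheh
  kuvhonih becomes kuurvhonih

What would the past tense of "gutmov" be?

gutmovovi

"gutmov" has 2 vowels. The stems with 2 vowels (zilib → zilibovi, hehol → heholovi, betleh → betlehovi) add -ovi.
The other pattern: stems with 3 vowels insert -ur- after the first vowel.
So gutmov → gutmovovi.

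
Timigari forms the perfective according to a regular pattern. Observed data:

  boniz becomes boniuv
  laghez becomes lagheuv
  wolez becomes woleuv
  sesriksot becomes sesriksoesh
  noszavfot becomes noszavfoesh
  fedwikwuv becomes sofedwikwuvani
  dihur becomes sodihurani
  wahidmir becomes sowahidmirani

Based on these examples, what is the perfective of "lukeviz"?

boniz and wahidmir both have last vowel 'i' yet inflect differently (boniuv, sowahidmirani), so the last vowel is not what conditions the rule; the final letter is.
"lukeviz" ends in -z. The stems ending in -z (boniz → boniuv, laghez → lagheuv, wolez → woleuv) drop the final letter and add -uv.
The other patterns: stems ending in -t drop the final letter and add -esh; stems ending in -r or -v add so- … -ani around the stem.
So lukeviz → lukeviuv.

lukeviuv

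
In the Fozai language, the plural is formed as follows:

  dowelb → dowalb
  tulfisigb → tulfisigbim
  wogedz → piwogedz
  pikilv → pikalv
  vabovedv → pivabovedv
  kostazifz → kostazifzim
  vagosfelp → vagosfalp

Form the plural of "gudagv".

gudagvim

"gudagv" has second-to-last letter 'g'. The one such stem in the data (tulfisigb → tulfisigbim) adds -im, so the same rule applies.
The other patterns: stems whose second-to-last letter is 'l' change the last vowel to 'a'; stems whose second-to-last letter is 'd' add the prefix pi-.
So gudagv → gudagvim.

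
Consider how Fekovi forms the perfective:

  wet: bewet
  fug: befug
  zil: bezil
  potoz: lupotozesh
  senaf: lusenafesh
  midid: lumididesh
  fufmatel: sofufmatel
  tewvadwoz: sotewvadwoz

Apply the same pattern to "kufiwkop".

sokufiwkop

"kufiwkop" has 3 vowels. The stems with 3 vowels (fufmatel → sofufmatel, tewvadwoz → sotewvadwoz) add the prefix so-.
The other patterns: stems with 1 vowel add the prefix be-; stems with 2 vowels add lu- … -esh around the stem.
So kufiwkop → sokufiwkop.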